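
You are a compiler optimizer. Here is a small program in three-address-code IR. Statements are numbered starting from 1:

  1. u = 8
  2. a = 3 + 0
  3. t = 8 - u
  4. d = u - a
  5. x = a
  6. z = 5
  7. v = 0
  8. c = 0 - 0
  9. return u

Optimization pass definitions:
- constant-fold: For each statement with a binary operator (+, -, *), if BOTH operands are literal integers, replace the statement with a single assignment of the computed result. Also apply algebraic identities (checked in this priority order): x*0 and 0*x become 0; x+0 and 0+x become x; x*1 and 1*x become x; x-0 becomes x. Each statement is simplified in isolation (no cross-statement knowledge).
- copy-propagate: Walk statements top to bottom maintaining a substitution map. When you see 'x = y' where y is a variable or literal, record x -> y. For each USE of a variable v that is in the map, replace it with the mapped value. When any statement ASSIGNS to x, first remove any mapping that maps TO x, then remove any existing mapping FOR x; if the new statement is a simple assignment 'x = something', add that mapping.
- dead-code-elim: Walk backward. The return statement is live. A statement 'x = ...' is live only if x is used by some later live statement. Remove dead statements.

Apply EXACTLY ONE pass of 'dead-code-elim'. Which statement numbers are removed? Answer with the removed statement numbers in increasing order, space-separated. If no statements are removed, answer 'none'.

Answer: 2 3 4 5 6 7 8

Derivation:
Backward liveness scan:
Stmt 1 'u = 8': KEEP (u is live); live-in = []
Stmt 2 'a = 3 + 0': DEAD (a not in live set ['u'])
Stmt 3 't = 8 - u': DEAD (t not in live set ['u'])
Stmt 4 'd = u - a': DEAD (d not in live set ['u'])
Stmt 5 'x = a': DEAD (x not in live set ['u'])
Stmt 6 'z = 5': DEAD (z not in live set ['u'])
Stmt 7 'v = 0': DEAD (v not in live set ['u'])
Stmt 8 'c = 0 - 0': DEAD (c not in live set ['u'])
Stmt 9 'return u': KEEP (return); live-in = ['u']
Removed statement numbers: [2, 3, 4, 5, 6, 7, 8]
Surviving IR:
  u = 8
  return u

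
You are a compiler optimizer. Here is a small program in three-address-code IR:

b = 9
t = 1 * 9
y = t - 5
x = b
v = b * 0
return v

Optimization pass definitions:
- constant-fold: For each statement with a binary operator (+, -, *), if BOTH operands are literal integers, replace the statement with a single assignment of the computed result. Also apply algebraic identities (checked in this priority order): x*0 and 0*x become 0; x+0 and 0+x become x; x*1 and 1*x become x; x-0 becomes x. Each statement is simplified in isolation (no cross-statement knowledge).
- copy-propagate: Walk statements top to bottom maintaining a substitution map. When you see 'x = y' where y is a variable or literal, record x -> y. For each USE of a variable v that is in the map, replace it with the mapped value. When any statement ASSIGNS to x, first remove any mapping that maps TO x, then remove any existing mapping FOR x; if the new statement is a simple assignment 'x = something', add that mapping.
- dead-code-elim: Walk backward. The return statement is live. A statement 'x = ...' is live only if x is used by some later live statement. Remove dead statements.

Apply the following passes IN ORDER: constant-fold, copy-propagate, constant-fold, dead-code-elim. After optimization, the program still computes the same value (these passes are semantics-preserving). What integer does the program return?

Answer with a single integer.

Initial IR:
  b = 9
  t = 1 * 9
  y = t - 5
  x = b
  v = b * 0
  return v
After constant-fold (6 stmts):
  b = 9
  t = 9
  y = t - 5
  x = b
  v = 0
  return v
After copy-propagate (6 stmts):
  b = 9
  t = 9
  y = 9 - 5
  x = 9
  v = 0
  return 0
After constant-fold (6 stmts):
  b = 9
  t = 9
  y = 4
  x = 9
  v = 0
  return 0
After dead-code-elim (1 stmts):
  return 0
Evaluate:
  b = 9  =>  b = 9
  t = 1 * 9  =>  t = 9
  y = t - 5  =>  y = 4
  x = b  =>  x = 9
  v = b * 0  =>  v = 0
  return v = 0

Answer: 0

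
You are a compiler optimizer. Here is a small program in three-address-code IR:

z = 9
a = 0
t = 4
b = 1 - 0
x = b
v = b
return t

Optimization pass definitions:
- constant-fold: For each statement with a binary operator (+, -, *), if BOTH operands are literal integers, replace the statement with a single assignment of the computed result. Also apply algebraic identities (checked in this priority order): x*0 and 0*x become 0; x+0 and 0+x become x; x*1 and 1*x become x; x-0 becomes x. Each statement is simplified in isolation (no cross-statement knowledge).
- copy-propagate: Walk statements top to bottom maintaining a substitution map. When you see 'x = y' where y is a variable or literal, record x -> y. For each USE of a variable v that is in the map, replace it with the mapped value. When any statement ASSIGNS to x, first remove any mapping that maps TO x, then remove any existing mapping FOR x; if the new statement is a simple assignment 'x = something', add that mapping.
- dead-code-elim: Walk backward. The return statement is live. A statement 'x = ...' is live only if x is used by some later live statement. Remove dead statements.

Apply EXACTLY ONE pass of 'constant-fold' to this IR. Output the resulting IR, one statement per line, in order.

Answer: z = 9
a = 0
t = 4
b = 1
x = b
v = b
return t

Derivation:
Applying constant-fold statement-by-statement:
  [1] z = 9  (unchanged)
  [2] a = 0  (unchanged)
  [3] t = 4  (unchanged)
  [4] b = 1 - 0  -> b = 1
  [5] x = b  (unchanged)
  [6] v = b  (unchanged)
  [7] return t  (unchanged)
Result (7 stmts):
  z = 9
  a = 0
  t = 4
  b = 1
  x = b
  v = b
  return t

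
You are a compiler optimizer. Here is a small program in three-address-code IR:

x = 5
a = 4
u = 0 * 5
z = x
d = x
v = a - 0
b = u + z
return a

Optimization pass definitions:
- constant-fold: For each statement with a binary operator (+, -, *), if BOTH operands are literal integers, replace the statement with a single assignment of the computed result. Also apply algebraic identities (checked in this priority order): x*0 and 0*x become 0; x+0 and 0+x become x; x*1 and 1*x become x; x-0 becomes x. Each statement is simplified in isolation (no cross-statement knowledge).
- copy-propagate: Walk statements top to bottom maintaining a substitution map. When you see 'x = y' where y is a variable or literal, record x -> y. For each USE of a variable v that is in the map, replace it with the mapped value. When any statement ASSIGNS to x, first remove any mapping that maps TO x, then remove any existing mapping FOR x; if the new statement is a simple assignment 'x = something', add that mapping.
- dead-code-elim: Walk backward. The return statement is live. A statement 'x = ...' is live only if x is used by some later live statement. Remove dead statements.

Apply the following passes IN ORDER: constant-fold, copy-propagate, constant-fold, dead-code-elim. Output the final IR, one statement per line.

Initial IR:
  x = 5
  a = 4
  u = 0 * 5
  z = x
  d = x
  v = a - 0
  b = u + z
  return a
After constant-fold (8 stmts):
  x = 5
  a = 4
  u = 0
  z = x
  d = x
  v = a
  b = u + z
  return a
After copy-propagate (8 stmts):
  x = 5
  a = 4
  u = 0
  z = 5
  d = 5
  v = 4
  b = 0 + 5
  return 4
After constant-fold (8 stmts):
  x = 5
  a = 4
  u = 0
  z = 5
  d = 5
  v = 4
  b = 5
  return 4
After dead-code-elim (1 stmts):
  return 4

Answer: return 4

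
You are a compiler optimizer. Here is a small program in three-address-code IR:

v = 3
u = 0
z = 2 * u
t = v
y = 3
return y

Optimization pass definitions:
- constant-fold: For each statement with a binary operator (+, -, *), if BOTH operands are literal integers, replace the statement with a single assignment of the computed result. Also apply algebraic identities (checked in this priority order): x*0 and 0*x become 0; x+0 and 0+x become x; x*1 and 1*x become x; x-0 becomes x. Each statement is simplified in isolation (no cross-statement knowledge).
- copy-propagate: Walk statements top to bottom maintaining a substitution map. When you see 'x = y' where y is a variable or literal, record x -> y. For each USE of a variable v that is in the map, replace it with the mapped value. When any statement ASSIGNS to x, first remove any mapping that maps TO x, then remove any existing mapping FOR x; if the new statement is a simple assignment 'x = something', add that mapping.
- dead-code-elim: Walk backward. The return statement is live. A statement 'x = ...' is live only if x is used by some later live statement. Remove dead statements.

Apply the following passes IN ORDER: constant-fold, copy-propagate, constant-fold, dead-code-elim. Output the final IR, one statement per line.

Initial IR:
  v = 3
  u = 0
  z = 2 * u
  t = v
  y = 3
  return y
After constant-fold (6 stmts):
  v = 3
  u = 0
  z = 2 * u
  t = v
  y = 3
  return y
After copy-propagate (6 stmts):
  v = 3
  u = 0
  z = 2 * 0
  t = 3
  y = 3
  return 3
After constant-fold (6 stmts):
  v = 3
  u = 0
  z = 0
  t = 3
  y = 3
  return 3
After dead-code-elim (1 stmts):
  return 3

Answer: return 3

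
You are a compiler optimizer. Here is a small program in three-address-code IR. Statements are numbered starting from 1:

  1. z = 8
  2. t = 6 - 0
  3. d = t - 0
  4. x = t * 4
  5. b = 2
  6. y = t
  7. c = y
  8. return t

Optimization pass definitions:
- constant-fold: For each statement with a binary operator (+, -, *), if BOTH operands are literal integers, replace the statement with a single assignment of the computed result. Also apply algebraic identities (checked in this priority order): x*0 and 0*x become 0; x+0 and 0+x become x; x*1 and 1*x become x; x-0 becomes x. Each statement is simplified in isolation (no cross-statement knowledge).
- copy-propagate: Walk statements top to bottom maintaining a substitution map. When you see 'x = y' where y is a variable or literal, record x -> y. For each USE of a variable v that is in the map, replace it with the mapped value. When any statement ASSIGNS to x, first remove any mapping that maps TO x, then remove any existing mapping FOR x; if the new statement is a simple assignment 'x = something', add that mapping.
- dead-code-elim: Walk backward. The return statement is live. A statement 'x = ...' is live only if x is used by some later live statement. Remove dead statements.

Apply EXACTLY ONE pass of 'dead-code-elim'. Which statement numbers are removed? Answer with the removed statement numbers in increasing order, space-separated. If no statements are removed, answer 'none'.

Answer: 1 3 4 5 6 7

Derivation:
Backward liveness scan:
Stmt 1 'z = 8': DEAD (z not in live set [])
Stmt 2 't = 6 - 0': KEEP (t is live); live-in = []
Stmt 3 'd = t - 0': DEAD (d not in live set ['t'])
Stmt 4 'x = t * 4': DEAD (x not in live set ['t'])
Stmt 5 'b = 2': DEAD (b not in live set ['t'])
Stmt 6 'y = t': DEAD (y not in live set ['t'])
Stmt 7 'c = y': DEAD (c not in live set ['t'])
Stmt 8 'return t': KEEP (return); live-in = ['t']
Removed statement numbers: [1, 3, 4, 5, 6, 7]
Surviving IR:
  t = 6 - 0
  return t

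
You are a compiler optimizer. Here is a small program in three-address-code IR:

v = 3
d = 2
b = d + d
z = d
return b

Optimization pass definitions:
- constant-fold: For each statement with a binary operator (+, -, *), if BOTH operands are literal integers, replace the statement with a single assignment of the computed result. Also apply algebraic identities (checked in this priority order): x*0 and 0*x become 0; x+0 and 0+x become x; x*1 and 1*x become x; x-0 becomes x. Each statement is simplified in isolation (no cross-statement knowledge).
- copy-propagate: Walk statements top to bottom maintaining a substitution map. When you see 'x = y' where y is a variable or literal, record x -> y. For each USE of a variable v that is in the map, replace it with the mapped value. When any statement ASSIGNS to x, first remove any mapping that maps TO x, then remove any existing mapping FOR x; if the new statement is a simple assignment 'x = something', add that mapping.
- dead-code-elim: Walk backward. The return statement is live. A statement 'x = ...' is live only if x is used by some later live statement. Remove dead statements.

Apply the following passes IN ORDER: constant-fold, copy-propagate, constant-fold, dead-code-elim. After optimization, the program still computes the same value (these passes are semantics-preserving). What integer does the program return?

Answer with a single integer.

Initial IR:
  v = 3
  d = 2
  b = d + d
  z = d
  return b
After constant-fold (5 stmts):
  v = 3
  d = 2
  b = d + d
  z = d
  return b
After copy-propagate (5 stmts):
  v = 3
  d = 2
  b = 2 + 2
  z = 2
  return b
After constant-fold (5 stmts):
  v = 3
  d = 2
  b = 4
  z = 2
  return b
After dead-code-elim (2 stmts):
  b = 4
  return b
Evaluate:
  v = 3  =>  v = 3
  d = 2  =>  d = 2
  b = d + d  =>  b = 4
  z = d  =>  z = 2
  return b = 4

Answer: 4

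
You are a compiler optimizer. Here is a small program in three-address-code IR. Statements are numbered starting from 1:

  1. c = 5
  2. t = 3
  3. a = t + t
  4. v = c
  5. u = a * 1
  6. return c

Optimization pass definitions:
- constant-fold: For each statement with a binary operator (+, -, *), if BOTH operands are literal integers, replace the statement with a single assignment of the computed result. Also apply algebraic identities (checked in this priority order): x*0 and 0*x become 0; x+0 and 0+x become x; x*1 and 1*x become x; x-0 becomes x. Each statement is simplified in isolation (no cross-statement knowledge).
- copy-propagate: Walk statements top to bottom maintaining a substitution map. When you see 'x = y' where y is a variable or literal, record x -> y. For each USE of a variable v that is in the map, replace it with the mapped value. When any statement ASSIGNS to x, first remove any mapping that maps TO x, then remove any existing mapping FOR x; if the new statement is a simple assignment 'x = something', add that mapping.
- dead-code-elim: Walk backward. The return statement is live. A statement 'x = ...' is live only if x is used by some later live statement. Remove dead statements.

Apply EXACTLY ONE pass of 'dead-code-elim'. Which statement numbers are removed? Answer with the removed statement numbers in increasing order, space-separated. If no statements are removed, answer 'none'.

Answer: 2 3 4 5

Derivation:
Backward liveness scan:
Stmt 1 'c = 5': KEEP (c is live); live-in = []
Stmt 2 't = 3': DEAD (t not in live set ['c'])
Stmt 3 'a = t + t': DEAD (a not in live set ['c'])
Stmt 4 'v = c': DEAD (v not in live set ['c'])
Stmt 5 'u = a * 1': DEAD (u not in live set ['c'])
Stmt 6 'return c': KEEP (return); live-in = ['c']
Removed statement numbers: [2, 3, 4, 5]
Surviving IR:
  c = 5
  return c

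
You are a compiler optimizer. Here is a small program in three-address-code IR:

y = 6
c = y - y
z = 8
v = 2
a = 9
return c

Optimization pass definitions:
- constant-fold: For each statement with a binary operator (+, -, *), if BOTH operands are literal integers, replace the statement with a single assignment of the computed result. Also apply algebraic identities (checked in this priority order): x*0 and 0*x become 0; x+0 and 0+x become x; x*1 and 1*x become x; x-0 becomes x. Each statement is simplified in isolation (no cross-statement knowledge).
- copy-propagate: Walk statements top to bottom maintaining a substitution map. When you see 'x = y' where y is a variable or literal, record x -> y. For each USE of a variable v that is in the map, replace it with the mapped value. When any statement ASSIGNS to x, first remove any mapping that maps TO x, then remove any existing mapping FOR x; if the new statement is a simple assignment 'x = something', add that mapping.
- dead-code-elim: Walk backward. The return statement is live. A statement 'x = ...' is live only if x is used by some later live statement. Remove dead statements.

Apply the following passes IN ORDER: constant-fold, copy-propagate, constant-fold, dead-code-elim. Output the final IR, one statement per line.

Initial IR:
  y = 6
  c = y - y
  z = 8
  v = 2
  a = 9
  return c
After constant-fold (6 stmts):
  y = 6
  c = y - y
  z = 8
  v = 2
  a = 9
  return c
After copy-propagate (6 stmts):
  y = 6
  c = 6 - 6
  z = 8
  v = 2
  a = 9
  return c
After constant-fold (6 stmts):
  y = 6
  c = 0
  z = 8
  v = 2
  a = 9
  return c
After dead-code-elim (2 stmts):
  c = 0
  return c

Answer: c = 0
return c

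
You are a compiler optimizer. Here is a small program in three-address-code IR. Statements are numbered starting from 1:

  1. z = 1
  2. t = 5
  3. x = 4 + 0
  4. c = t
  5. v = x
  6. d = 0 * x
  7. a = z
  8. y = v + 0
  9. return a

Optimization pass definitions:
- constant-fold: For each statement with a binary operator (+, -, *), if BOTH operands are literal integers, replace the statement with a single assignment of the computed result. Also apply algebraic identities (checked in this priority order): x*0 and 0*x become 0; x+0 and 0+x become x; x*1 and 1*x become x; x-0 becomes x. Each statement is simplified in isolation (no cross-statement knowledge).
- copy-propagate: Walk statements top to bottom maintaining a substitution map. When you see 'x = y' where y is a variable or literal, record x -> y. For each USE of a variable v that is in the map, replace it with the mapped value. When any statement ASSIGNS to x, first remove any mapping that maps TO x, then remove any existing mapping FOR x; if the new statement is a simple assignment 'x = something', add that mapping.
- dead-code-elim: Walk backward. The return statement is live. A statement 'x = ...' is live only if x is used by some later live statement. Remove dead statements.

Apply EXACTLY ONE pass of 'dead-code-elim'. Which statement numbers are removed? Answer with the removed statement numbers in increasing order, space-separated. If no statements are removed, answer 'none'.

Answer: 2 3 4 5 6 8

Derivation:
Backward liveness scan:
Stmt 1 'z = 1': KEEP (z is live); live-in = []
Stmt 2 't = 5': DEAD (t not in live set ['z'])
Stmt 3 'x = 4 + 0': DEAD (x not in live set ['z'])
Stmt 4 'c = t': DEAD (c not in live set ['z'])
Stmt 5 'v = x': DEAD (v not in live set ['z'])
Stmt 6 'd = 0 * x': DEAD (d not in live set ['z'])
Stmt 7 'a = z': KEEP (a is live); live-in = ['z']
Stmt 8 'y = v + 0': DEAD (y not in live set ['a'])
Stmt 9 'return a': KEEP (return); live-in = ['a']
Removed statement numbers: [2, 3, 4, 5, 6, 8]
Surviving IR:
  z = 1
  a = z
  return a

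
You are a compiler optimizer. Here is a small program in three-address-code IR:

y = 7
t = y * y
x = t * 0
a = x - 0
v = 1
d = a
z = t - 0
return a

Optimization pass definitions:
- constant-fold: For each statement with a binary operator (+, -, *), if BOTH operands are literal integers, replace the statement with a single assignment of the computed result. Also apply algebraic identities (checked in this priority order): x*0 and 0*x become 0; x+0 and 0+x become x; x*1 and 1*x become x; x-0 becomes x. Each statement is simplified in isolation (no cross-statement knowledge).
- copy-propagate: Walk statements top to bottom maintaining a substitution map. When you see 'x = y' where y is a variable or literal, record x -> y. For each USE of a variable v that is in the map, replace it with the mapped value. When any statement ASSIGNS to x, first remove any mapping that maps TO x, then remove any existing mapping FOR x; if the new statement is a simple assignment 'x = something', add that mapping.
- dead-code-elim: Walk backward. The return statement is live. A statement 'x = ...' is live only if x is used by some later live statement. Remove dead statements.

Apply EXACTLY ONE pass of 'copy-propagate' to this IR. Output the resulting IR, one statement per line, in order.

Answer: y = 7
t = 7 * 7
x = t * 0
a = x - 0
v = 1
d = a
z = t - 0
return a

Derivation:
Applying copy-propagate statement-by-statement:
  [1] y = 7  (unchanged)
  [2] t = y * y  -> t = 7 * 7
  [3] x = t * 0  (unchanged)
  [4] a = x - 0  (unchanged)
  [5] v = 1  (unchanged)
  [6] d = a  (unchanged)
  [7] z = t - 0  (unchanged)
  [8] return a  (unchanged)
Result (8 stmts):
  y = 7
  t = 7 * 7
  x = t * 0
  a = x - 0
  v = 1
  d = a
  z = t - 0
  return a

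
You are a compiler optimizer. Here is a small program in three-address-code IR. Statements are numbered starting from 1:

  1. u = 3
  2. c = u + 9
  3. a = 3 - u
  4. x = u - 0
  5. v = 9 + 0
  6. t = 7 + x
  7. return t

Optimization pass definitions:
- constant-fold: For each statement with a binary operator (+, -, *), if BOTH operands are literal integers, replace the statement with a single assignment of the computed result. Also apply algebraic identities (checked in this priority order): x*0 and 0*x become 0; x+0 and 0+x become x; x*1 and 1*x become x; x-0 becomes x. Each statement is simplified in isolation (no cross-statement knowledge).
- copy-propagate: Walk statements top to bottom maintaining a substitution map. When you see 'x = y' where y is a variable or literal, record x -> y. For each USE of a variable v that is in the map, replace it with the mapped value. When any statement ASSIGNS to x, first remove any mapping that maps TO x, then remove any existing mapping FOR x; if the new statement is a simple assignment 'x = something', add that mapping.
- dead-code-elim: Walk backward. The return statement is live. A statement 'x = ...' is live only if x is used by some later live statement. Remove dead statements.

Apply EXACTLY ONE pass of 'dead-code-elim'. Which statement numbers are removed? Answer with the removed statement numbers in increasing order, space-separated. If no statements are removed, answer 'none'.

Answer: 2 3 5

Derivation:
Backward liveness scan:
Stmt 1 'u = 3': KEEP (u is live); live-in = []
Stmt 2 'c = u + 9': DEAD (c not in live set ['u'])
Stmt 3 'a = 3 - u': DEAD (a not in live set ['u'])
Stmt 4 'x = u - 0': KEEP (x is live); live-in = ['u']
Stmt 5 'v = 9 + 0': DEAD (v not in live set ['x'])
Stmt 6 't = 7 + x': KEEP (t is live); live-in = ['x']
Stmt 7 'return t': KEEP (return); live-in = ['t']
Removed statement numbers: [2, 3, 5]
Surviving IR:
  u = 3
  x = u - 0
  t = 7 + x
  return t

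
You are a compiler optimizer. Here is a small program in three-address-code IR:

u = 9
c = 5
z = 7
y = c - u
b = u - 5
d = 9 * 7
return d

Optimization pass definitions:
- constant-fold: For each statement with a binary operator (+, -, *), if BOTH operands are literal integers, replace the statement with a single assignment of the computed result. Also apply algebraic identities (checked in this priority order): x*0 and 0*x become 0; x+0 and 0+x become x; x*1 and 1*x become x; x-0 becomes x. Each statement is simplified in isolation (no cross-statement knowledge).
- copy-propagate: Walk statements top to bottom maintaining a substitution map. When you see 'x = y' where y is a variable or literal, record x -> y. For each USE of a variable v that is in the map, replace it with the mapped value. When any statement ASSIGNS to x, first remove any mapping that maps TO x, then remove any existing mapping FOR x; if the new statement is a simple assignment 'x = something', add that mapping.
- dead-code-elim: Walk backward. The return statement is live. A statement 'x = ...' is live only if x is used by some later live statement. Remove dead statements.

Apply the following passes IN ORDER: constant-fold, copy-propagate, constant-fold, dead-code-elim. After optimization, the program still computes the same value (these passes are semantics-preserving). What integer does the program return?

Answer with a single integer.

Initial IR:
  u = 9
  c = 5
  z = 7
  y = c - u
  b = u - 5
  d = 9 * 7
  return d
After constant-fold (7 stmts):
  u = 9
  c = 5
  z = 7
  y = c - u
  b = u - 5
  d = 63
  return d
After copy-propagate (7 stmts):
  u = 9
  c = 5
  z = 7
  y = 5 - 9
  b = 9 - 5
  d = 63
  return 63
After constant-fold (7 stmts):
  u = 9
  c = 5
  z = 7
  y = -4
  b = 4
  d = 63
  return 63
After dead-code-elim (1 stmts):
  return 63
Evaluate:
  u = 9  =>  u = 9
  c = 5  =>  c = 5
  z = 7  =>  z = 7
  y = c - u  =>  y = -4
  b = u - 5  =>  b = 4
  d = 9 * 7  =>  d = 63
  return d = 63

Answer: 63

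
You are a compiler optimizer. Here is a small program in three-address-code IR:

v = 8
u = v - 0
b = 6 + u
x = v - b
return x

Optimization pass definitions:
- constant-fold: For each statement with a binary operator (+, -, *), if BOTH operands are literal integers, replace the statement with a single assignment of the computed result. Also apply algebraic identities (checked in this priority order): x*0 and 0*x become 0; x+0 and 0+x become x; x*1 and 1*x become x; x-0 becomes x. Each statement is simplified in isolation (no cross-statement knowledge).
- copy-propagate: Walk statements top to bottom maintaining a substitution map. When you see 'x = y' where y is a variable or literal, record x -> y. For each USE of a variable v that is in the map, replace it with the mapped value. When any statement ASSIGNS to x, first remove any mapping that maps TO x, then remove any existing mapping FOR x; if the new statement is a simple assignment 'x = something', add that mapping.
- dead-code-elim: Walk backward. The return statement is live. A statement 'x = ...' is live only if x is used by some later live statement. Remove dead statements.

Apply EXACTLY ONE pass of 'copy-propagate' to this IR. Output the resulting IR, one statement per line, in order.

Applying copy-propagate statement-by-statement:
  [1] v = 8  (unchanged)
  [2] u = v - 0  -> u = 8 - 0
  [3] b = 6 + u  (unchanged)
  [4] x = v - b  -> x = 8 - b
  [5] return x  (unchanged)
Result (5 stmts):
  v = 8
  u = 8 - 0
  b = 6 + u
  x = 8 - b
  return x

Answer: v = 8
u = 8 - 0
b = 6 + u
x = 8 - b
return x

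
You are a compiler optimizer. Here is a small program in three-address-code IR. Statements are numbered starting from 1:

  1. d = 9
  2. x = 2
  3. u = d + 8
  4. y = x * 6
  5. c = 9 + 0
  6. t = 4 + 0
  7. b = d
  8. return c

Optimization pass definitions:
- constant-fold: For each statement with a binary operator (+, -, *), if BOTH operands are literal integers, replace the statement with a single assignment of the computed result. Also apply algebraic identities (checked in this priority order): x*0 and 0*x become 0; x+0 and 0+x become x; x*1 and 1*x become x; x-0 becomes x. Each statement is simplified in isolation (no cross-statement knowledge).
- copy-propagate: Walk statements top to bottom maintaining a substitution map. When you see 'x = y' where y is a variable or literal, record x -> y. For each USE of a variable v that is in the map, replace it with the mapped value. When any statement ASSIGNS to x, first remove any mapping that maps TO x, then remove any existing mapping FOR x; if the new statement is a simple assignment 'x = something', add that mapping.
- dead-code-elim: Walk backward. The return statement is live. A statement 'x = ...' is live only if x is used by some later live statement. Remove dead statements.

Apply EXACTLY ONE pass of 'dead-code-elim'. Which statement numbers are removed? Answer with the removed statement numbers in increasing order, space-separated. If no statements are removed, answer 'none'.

Backward liveness scan:
Stmt 1 'd = 9': DEAD (d not in live set [])
Stmt 2 'x = 2': DEAD (x not in live set [])
Stmt 3 'u = d + 8': DEAD (u not in live set [])
Stmt 4 'y = x * 6': DEAD (y not in live set [])
Stmt 5 'c = 9 + 0': KEEP (c is live); live-in = []
Stmt 6 't = 4 + 0': DEAD (t not in live set ['c'])
Stmt 7 'b = d': DEAD (b not in live set ['c'])
Stmt 8 'return c': KEEP (return); live-in = ['c']
Removed statement numbers: [1, 2, 3, 4, 6, 7]
Surviving IR:
  c = 9 + 0
  return c

Answer: 1 2 3 4 6 7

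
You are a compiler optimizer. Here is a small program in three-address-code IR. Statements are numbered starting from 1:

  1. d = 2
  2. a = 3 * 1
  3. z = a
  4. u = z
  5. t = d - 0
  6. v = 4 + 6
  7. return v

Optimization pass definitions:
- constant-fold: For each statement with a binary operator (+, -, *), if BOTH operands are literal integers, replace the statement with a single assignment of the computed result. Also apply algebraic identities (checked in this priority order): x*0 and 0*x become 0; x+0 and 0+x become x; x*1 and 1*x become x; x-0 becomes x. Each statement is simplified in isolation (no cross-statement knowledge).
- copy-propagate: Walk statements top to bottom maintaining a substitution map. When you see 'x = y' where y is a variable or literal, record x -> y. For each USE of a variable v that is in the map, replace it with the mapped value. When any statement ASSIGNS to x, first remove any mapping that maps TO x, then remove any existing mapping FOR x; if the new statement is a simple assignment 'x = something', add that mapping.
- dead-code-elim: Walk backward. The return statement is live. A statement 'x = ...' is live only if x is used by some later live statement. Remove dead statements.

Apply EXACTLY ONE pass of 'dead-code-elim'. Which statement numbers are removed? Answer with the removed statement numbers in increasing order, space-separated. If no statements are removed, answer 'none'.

Backward liveness scan:
Stmt 1 'd = 2': DEAD (d not in live set [])
Stmt 2 'a = 3 * 1': DEAD (a not in live set [])
Stmt 3 'z = a': DEAD (z not in live set [])
Stmt 4 'u = z': DEAD (u not in live set [])
Stmt 5 't = d - 0': DEAD (t not in live set [])
Stmt 6 'v = 4 + 6': KEEP (v is live); live-in = []
Stmt 7 'return v': KEEP (return); live-in = ['v']
Removed statement numbers: [1, 2, 3, 4, 5]
Surviving IR:
  v = 4 + 6
  return v

Answer: 1 2 3 4 5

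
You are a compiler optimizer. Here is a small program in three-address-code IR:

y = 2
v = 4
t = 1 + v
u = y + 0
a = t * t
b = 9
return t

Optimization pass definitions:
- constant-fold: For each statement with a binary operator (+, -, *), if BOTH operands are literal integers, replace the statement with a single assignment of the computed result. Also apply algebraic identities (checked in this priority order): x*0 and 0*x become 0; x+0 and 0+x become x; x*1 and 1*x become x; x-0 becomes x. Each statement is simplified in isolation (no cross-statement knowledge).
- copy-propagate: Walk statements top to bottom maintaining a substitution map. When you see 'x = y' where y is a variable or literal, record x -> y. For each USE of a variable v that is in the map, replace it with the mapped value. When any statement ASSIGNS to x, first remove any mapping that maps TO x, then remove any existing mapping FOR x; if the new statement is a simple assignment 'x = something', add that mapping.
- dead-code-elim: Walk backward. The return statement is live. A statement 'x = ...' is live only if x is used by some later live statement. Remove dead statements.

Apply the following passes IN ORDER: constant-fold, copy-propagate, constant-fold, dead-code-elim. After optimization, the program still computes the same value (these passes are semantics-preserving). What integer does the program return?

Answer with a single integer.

Answer: 5

Derivation:
Initial IR:
  y = 2
  v = 4
  t = 1 + v
  u = y + 0
  a = t * t
  b = 9
  return t
After constant-fold (7 stmts):
  y = 2
  v = 4
  t = 1 + v
  u = y
  a = t * t
  b = 9
  return t
After copy-propagate (7 stmts):
  y = 2
  v = 4
  t = 1 + 4
  u = 2
  a = t * t
  b = 9
  return t
After constant-fold (7 stmts):
  y = 2
  v = 4
  t = 5
  u = 2
  a = t * t
  b = 9
  return t
After dead-code-elim (2 stmts):
  t = 5
  return t
Evaluate:
  y = 2  =>  y = 2
  v = 4  =>  v = 4
  t = 1 + v  =>  t = 5
  u = y + 0  =>  u = 2
  a = t * t  =>  a = 25
  b = 9  =>  b = 9
  return t = 5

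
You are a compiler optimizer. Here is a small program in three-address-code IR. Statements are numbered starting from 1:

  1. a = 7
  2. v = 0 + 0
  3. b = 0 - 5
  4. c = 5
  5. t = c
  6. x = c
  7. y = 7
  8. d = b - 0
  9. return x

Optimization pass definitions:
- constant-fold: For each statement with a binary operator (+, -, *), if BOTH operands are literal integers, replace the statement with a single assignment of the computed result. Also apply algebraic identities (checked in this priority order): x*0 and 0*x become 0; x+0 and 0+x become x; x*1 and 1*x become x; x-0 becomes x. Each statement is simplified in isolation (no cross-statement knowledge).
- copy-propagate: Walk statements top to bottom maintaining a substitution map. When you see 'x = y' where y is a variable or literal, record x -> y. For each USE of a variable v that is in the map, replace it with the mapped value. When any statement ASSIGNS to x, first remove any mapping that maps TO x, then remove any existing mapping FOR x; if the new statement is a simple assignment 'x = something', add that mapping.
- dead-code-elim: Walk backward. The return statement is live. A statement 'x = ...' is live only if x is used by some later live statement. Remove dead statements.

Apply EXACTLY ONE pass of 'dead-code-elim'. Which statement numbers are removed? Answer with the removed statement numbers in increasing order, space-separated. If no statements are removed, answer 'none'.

Answer: 1 2 3 5 7 8

Derivation:
Backward liveness scan:
Stmt 1 'a = 7': DEAD (a not in live set [])
Stmt 2 'v = 0 + 0': DEAD (v not in live set [])
Stmt 3 'b = 0 - 5': DEAD (b not in live set [])
Stmt 4 'c = 5': KEEP (c is live); live-in = []
Stmt 5 't = c': DEAD (t not in live set ['c'])
Stmt 6 'x = c': KEEP (x is live); live-in = ['c']
Stmt 7 'y = 7': DEAD (y not in live set ['x'])
Stmt 8 'd = b - 0': DEAD (d not in live set ['x'])
Stmt 9 'return x': KEEP (return); live-in = ['x']
Removed statement numbers: [1, 2, 3, 5, 7, 8]
Surviving IR:
  c = 5
  x = c
  return x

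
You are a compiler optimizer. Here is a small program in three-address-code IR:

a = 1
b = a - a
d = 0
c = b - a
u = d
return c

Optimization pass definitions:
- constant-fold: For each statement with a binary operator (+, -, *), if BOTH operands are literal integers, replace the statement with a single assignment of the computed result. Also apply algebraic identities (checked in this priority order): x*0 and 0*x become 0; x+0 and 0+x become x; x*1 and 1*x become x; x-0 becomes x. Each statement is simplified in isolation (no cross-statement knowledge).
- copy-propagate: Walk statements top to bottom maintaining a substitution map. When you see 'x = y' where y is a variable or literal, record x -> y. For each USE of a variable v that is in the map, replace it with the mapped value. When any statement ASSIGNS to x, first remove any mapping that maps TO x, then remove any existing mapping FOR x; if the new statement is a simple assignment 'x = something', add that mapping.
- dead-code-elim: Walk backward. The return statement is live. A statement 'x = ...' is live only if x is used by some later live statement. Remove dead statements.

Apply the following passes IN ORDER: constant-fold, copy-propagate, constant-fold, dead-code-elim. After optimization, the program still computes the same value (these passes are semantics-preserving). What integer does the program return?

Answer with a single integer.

Initial IR:
  a = 1
  b = a - a
  d = 0
  c = b - a
  u = d
  return c
After constant-fold (6 stmts):
  a = 1
  b = a - a
  d = 0
  c = b - a
  u = d
  return c
After copy-propagate (6 stmts):
  a = 1
  b = 1 - 1
  d = 0
  c = b - 1
  u = 0
  return c
After constant-fold (6 stmts):
  a = 1
  b = 0
  d = 0
  c = b - 1
  u = 0
  return c
After dead-code-elim (3 stmts):
  b = 0
  c = b - 1
  return c
Evaluate:
  a = 1  =>  a = 1
  b = a - a  =>  b = 0
  d = 0  =>  d = 0
  c = b - a  =>  c = -1
  u = d  =>  u = 0
  return c = -1

Answer: -1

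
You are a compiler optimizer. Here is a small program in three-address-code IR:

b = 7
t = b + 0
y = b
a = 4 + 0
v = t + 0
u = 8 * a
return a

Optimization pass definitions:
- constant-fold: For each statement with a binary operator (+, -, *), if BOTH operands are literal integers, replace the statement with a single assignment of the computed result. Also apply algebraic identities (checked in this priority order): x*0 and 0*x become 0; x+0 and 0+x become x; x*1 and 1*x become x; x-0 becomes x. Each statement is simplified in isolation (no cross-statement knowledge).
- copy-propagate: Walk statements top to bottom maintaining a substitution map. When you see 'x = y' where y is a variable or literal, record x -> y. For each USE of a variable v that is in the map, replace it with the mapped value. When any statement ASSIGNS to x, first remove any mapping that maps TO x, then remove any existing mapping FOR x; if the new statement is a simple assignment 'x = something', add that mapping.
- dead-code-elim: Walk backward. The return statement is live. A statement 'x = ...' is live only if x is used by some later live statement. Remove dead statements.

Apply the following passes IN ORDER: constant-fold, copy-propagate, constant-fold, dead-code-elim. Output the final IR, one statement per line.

Initial IR:
  b = 7
  t = b + 0
  y = b
  a = 4 + 0
  v = t + 0
  u = 8 * a
  return a
After constant-fold (7 stmts):
  b = 7
  t = b
  y = b
  a = 4
  v = t
  u = 8 * a
  return a
After copy-propagate (7 stmts):
  b = 7
  t = 7
  y = 7
  a = 4
  v = 7
  u = 8 * 4
  return 4
After constant-fold (7 stmts):
  b = 7
  t = 7
  y = 7
  a = 4
  v = 7
  u = 32
  return 4
After dead-code-elim (1 stmts):
  return 4

Answer: return 4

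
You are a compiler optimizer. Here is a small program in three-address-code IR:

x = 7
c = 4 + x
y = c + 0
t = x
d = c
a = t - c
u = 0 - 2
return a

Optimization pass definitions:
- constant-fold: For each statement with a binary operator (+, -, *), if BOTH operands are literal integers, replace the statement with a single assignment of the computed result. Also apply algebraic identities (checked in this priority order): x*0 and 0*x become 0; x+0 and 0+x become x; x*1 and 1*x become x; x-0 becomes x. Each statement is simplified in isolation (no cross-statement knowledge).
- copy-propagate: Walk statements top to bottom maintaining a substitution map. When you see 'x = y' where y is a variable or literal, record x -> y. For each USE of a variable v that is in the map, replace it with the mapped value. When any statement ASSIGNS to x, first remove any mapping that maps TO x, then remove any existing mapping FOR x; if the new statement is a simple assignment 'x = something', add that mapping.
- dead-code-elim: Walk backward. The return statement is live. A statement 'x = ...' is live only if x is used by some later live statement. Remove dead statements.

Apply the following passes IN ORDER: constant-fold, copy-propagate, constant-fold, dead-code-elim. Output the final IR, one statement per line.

Answer: c = 11
a = 7 - c
return a

Derivation:
Initial IR:
  x = 7
  c = 4 + x
  y = c + 0
  t = x
  d = c
  a = t - c
  u = 0 - 2
  return a
After constant-fold (8 stmts):
  x = 7
  c = 4 + x
  y = c
  t = x
  d = c
  a = t - c
  u = -2
  return a
After copy-propagate (8 stmts):
  x = 7
  c = 4 + 7
  y = c
  t = 7
  d = c
  a = 7 - c
  u = -2
  return a
After constant-fold (8 stmts):
  x = 7
  c = 11
  y = c
  t = 7
  d = c
  a = 7 - c
  u = -2
  return a
After dead-code-elim (3 stmts):
  c = 11
  a = 7 - c
  return a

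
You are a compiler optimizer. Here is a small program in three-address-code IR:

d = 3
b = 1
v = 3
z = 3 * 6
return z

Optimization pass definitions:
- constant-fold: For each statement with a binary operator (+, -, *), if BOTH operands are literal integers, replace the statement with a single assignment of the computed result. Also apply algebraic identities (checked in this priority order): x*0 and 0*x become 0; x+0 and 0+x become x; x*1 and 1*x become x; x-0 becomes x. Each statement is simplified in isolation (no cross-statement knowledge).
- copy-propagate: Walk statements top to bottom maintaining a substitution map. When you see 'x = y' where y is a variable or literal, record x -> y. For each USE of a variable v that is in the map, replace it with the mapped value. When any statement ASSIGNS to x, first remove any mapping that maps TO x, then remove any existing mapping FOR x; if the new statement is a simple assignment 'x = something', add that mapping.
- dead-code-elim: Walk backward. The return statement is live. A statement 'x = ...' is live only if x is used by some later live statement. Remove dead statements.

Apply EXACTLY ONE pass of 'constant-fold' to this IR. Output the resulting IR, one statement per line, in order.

Answer: d = 3
b = 1
v = 3
z = 18
return z

Derivation:
Applying constant-fold statement-by-statement:
  [1] d = 3  (unchanged)
  [2] b = 1  (unchanged)
  [3] v = 3  (unchanged)
  [4] z = 3 * 6  -> z = 18
  [5] return z  (unchanged)
Result (5 stmts):
  d = 3
  b = 1
  v = 3
  z = 18
  return z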